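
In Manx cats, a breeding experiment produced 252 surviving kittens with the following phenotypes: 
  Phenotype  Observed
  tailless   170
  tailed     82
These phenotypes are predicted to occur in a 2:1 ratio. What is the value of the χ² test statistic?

Total ratio parts = 3. Expected numbers out of 252:
  tailless: 252 × 2/3 = 168
  tailed: 252 × 1/3 = 84
χ² = Σ (O − E)² / E
  tailless: (170 − 168)² / 168 = 0.0238
  tailed: (82 − 84)² / 84 = 0.0476
χ² = 0.0238 + 0.0476 = 0.0714 ≈ 0.071

0.071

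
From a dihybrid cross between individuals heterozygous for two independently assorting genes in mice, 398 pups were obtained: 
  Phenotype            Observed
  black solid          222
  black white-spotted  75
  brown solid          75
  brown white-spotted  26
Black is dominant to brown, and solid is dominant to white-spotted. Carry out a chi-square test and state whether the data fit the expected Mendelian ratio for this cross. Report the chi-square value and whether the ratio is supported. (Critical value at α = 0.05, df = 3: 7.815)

0.070; consistent

A dihybrid F₂ with independent assortment and complete dominance at both loci gives a 9:3:3:1 phenotypic ratio.
Total ratio parts = 16. Expected numbers out of 398:
  black solid: 398 × 9/16 = 223.875
  black white-spotted: 398 × 3/16 = 74.625
  brown solid: 398 × 3/16 = 74.625
  brown white-spotted: 398 × 1/16 = 24.875
χ² = Σ (O − E)² / E
  black solid: (222 − 223.875)² / 223.875 = 0.0157
  black white-spotted: (75 − 74.625)² / 74.625 = 0.0019
  brown solid: (75 − 74.625)² / 74.625 = 0.0019
  brown white-spotted: (26 − 24.875)² / 24.875 = 0.0509
χ² = 0.0157 + 0.0019 + 0.0019 + 0.0509 = 0.0704 ≈ 0.070
Degrees of freedom = 4 − 1 = 3; critical value at α = 0.05 is 7.815.
Since 0.070 < 7.815, we fail to reject the null hypothesis — the data are consistent with the 9:3:3:1 ratio.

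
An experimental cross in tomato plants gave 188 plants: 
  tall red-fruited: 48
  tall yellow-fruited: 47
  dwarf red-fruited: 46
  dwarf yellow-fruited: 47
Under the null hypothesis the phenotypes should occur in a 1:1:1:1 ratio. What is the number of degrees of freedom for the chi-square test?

3

A goodness-of-fit test with 4 phenotype classes has df = 4 − 1 = 3.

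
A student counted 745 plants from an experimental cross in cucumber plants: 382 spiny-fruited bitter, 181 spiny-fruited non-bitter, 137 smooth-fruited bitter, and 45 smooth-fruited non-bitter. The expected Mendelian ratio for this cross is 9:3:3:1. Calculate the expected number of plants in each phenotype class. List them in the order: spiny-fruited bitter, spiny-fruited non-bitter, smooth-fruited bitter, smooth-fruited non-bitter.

419.0625, 139.6875, 139.6875, 46.5625

The 9:3:3:1 ratio has 16 parts, so with N = 745 the expected counts are:
  spiny-fruited bitter: 745 × 9/16 = 419.0625
  spiny-fruited non-bitter: 745 × 3/16 = 139.6875
  smooth-fruited bitter: 745 × 3/16 = 139.6875
  smooth-fruited non-bitter: 745 × 1/16 = 46.5625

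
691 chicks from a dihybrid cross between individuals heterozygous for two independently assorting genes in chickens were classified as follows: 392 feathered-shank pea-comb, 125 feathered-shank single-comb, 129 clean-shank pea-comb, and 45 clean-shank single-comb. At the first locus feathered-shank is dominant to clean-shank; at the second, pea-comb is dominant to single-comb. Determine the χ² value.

0.267

A dihybrid F₂ with independent assortment and complete dominance at both loci gives a 9:3:3:1 phenotypic ratio.
The 9:3:3:1 ratio has 16 parts, so with N = 691 the expected counts are:
  feathered-shank pea-comb: 691 × 9/16 = 388.6875
  feathered-shank single-comb: 691 × 3/16 = 129.5625
  clean-shank pea-comb: 691 × 3/16 = 129.5625
  clean-shank single-comb: 691 × 1/16 = 43.1875
χ² = Σ (O − E)² / E
  feathered-shank pea-comb: (392 − 388.6875)² / 388.6875 = 0.0282
  feathered-shank single-comb: (125 − 129.5625)² / 129.5625 = 0.1607
  clean-shank pea-comb: (129 − 129.5625)² / 129.5625 = 0.0024
  clean-shank single-comb: (45 − 43.1875)² / 43.1875 = 0.0761
χ² = 0.0282 + 0.1607 + 0.0024 + 0.0761 = 0.2674 ≈ 0.267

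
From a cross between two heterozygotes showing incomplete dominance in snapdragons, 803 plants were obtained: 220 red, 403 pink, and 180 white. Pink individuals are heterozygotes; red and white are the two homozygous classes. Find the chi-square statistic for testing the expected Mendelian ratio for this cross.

With incomplete dominance, a heterozygote × heterozygote cross gives a 1:2:1 phenotypic ratio.
The 1:2:1 ratio has 4 parts, so with N = 803 the expected counts are:
  red: 803 × 1/4 = 200.75
  pink: 803 × 2/4 = 401.5
  white: 803 × 1/4 = 200.75
χ² = Σ (O − E)² / E
  red: (220 − 200.75)² / 200.75 = 1.8459
  pink: (403 − 401.5)² / 401.5 = 0.0056
  white: (180 − 200.75)² / 200.75 = 2.1448
χ² = 1.8459 + 0.0056 + 2.1448 = 3.9963 ≈ 3.996

3.996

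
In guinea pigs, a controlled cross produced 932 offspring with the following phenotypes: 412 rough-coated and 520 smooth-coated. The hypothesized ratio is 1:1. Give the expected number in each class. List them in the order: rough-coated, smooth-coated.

Expected counts for N = 932 under a 1:1 ratio (total parts = 2):
  rough-coated: 932 × 1/2 = 466
  smooth-coated: 932 × 1/2 = 466

466, 466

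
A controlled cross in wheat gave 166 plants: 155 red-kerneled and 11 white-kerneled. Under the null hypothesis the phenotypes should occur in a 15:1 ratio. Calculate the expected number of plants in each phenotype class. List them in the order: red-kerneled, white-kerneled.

155.625, 10.375

Total ratio parts = 16. Expected numbers out of 166:
  red-kerneled: 166 × 15/16 = 155.625
  white-kerneled: 166 × 1/16 = 10.375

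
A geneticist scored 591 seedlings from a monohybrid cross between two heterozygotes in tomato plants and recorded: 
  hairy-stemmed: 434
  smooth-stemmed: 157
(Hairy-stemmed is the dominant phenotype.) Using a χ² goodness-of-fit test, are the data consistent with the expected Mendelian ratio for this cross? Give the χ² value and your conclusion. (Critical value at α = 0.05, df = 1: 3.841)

0.772; consistent

For a monohybrid cross between heterozygotes with complete dominance, the expected phenotypic ratio is 3:1.
The 3:1 ratio has 4 parts, so with N = 591 the expected counts are:
  hairy-stemmed: 591 × 3/4 = 443.25
  smooth-stemmed: 591 × 1/4 = 147.75
χ² = Σ (O − E)² / E
  hairy-stemmed: (434 − 443.25)² / 443.25 = 0.1930
  smooth-stemmed: (157 − 147.75)² / 147.75 = 0.5791
χ² = 0.1930 + 0.5791 = 0.7721 ≈ 0.772
Degrees of freedom = 2 − 1 = 1; critical value at α = 0.05 is 3.841.
Since 0.772 < 3.841, we fail to reject the null hypothesis — the data are consistent with the 3:1 ratio.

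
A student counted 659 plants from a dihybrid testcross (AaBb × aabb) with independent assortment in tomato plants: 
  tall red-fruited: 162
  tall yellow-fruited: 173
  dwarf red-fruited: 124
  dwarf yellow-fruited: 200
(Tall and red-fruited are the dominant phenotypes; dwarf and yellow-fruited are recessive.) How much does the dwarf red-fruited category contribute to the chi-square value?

A dihybrid testcross with independent assortment gives a 1:1:1:1 ratio.
Total ratio parts = 4. Expected numbers out of 659:
  tall red-fruited: 659 × 1/4 = 164.75
  tall yellow-fruited: 659 × 1/4 = 164.75
  dwarf red-fruited: 659 × 1/4 = 164.75
  dwarf yellow-fruited: 659 × 1/4 = 164.75
Contribution of dwarf red-fruited: (124 − 164.75)² / 164.75 = 10.0793

10.079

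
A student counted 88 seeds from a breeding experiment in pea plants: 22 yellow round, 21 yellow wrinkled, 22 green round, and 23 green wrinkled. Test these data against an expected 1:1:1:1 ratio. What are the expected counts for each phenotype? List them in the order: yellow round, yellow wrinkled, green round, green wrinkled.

The 1:1:1:1 ratio has 4 parts, so with N = 88 the expected counts are:
  yellow round: 88 × 1/4 = 22
  yellow wrinkled: 88 × 1/4 = 22
  green round: 88 × 1/4 = 22
  green wrinkled: 88 × 1/4 = 22

22, 22, 22, 22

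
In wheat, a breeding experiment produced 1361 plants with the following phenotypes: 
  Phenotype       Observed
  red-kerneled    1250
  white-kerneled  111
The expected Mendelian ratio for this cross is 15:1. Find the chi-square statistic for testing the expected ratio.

Expected counts for N = 1361 under a 15:1 ratio (total parts = 16):
  red-kerneled: 1361 × 15/16 = 1275.9375
  white-kerneled: 1361 × 1/16 = 85.0625
χ² = Σ (O − E)² / E
  red-kerneled: (1250 − 1275.9375)² / 1275.9375 = 0.5273
  white-kerneled: (111 − 85.0625)² / 85.0625 = 7.9089
χ² = 0.5273 + 7.9089 = 8.4362 ≈ 8.436

8.436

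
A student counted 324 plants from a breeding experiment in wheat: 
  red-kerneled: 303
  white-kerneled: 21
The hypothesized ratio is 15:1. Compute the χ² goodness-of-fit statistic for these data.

0.030

The 15:1 ratio has 16 parts, so with N = 324 the expected counts are:
  red-kerneled: 324 × 15/16 = 303.75
  white-kerneled: 324 × 1/16 = 20.25
χ² = Σ (O − E)² / E
  red-kerneled: (303 − 303.75)² / 303.75 = 0.0019
  white-kerneled: (21 − 20.25)² / 20.25 = 0.0278
χ² = 0.0019 + 0.0278 = 0.0297 ≈ 0.030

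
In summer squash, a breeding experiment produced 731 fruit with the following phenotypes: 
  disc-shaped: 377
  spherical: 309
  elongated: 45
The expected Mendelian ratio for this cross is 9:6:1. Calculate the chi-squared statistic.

7.290

Expected counts for N = 731 under a 9:6:1 ratio (total parts = 16):
  disc-shaped: 731 × 9/16 = 411.1875
  spherical: 731 × 6/16 = 274.125
  elongated: 731 × 1/16 = 45.6875
χ² = Σ (O − E)² / E
  disc-shaped: (377 − 411.1875)² / 411.1875 = 2.8425
  spherical: (309 − 274.125)² / 274.125 = 4.4369
  elongated: (45 − 45.6875)² / 45.6875 = 0.0103
χ² = 2.8425 + 4.4369 + 0.0103 = 7.2897 ≈ 7.290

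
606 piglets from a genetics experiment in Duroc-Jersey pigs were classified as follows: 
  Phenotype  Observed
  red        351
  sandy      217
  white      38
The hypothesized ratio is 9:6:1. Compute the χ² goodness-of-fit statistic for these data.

The 9:6:1 ratio has 16 parts, so with N = 606 the expected counts are:
  red: 606 × 9/16 = 340.875
  sandy: 606 × 6/16 = 227.25
  white: 606 × 1/16 = 37.875
χ² = Σ (O − E)² / E
  red: (351 − 340.875)² / 340.875 = 0.3007
  sandy: (217 − 227.25)² / 227.25 = 0.4623
  white: (38 − 37.875)² / 37.875 = 0.0004
χ² = 0.3007 + 0.4623 + 0.0004 = 0.7634 ≈ 0.763

0.763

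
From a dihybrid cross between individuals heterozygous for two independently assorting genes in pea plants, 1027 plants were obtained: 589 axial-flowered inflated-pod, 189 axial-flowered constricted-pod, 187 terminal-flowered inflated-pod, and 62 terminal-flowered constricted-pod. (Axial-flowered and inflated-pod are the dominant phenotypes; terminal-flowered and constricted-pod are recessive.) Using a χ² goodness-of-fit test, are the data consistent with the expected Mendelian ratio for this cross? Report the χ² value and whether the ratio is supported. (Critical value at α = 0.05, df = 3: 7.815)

0.523; consistent

A dihybrid F₂ with independent assortment and complete dominance at both loci gives a 9:3:3:1 phenotypic ratio.
Total ratio parts = 16. Expected numbers out of 1027:
  axial-flowered inflated-pod: 1027 × 9/16 = 577.6875
  axial-flowered constricted-pod: 1027 × 3/16 = 192.5625
  terminal-flowered inflated-pod: 1027 × 3/16 = 192.5625
  terminal-flowered constricted-pod: 1027 × 1/16 = 64.1875
χ² = Σ (O − E)² / E
  axial-flowered inflated-pod: (589 − 577.6875)² / 577.6875 = 0.2215
  axial-flowered constricted-pod: (189 − 192.5625)² / 192.5625 = 0.0659
  terminal-flowered inflated-pod: (187 − 192.5625)² / 192.5625 = 0.1607
  terminal-flowered constricted-pod: (62 − 64.1875)² / 64.1875 = 0.0745
χ² = 0.2215 + 0.0659 + 0.1607 + 0.0745 = 0.5226 ≈ 0.523
Degrees of freedom = 4 − 1 = 3; critical value at α = 0.05 is 7.815.
Since 0.523 < 7.815, we fail to reject the null hypothesis — the data are consistent with the 9:3:3:1 ratio.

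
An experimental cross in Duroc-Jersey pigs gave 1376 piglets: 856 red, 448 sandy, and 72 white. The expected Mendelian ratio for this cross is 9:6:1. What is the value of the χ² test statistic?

19.928

Total ratio parts = 16. Expected numbers out of 1376:
  red: 1376 × 9/16 = 774
  sandy: 1376 × 6/16 = 516
  white: 1376 × 1/16 = 86
χ² = Σ (O − E)² / E
  red: (856 − 774)² / 774 = 8.6873
  sandy: (448 − 516)² / 516 = 8.9612
  white: (72 − 86)² / 86 = 2.2791
χ² = 8.6873 + 8.9612 + 2.2791 = 19.9276 ≈ 19.928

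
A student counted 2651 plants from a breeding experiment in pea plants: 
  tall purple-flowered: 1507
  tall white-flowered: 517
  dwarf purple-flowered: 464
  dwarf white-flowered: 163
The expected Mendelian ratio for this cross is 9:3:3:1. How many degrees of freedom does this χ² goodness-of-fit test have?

3

A goodness-of-fit test with 4 phenotype classes has df = 4 − 1 = 3.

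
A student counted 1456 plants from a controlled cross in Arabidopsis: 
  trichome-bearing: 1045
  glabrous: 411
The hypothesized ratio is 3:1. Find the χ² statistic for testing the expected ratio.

8.092

Total ratio parts = 4. Expected numbers out of 1456:
  trichome-bearing: 1456 × 3/4 = 1092
  glabrous: 1456 × 1/4 = 364
χ² = Σ (O − E)² / E
  trichome-bearing: (1045 − 1092)² / 1092 = 2.0229
  glabrous: (411 − 364)² / 364 = 6.0687
χ² = 2.0229 + 6.0687 = 8.0916 ≈ 8.092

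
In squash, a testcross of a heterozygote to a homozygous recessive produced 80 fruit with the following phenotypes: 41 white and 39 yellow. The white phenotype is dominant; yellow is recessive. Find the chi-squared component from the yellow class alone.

0.025

A testcross of a heterozygote (Aa × aa) gives a 1:1 phenotypic ratio.
Expected counts for N = 80 under a 1:1 ratio (total parts = 2):
  white: 80 × 1/2 = 40
  yellow: 80 × 1/2 = 40
Contribution of yellow: (39 − 40)² / 40 = 0.0250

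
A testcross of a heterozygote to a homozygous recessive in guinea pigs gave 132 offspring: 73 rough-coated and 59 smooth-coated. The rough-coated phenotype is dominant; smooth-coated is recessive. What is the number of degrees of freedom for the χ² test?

1

A testcross of a heterozygote (Aa × aa) gives a 1:1 phenotypic ratio.
A goodness-of-fit test with 2 phenotype classes has df = 2 − 1 = 1.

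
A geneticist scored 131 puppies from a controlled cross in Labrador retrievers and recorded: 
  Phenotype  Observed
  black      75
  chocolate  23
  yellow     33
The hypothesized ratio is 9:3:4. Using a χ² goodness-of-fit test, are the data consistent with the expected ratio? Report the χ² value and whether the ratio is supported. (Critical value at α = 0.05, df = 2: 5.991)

0.125; consistent

The 9:3:4 ratio has 16 parts, so with N = 131 the expected counts are:
  black: 131 × 9/16 = 73.6875
  chocolate: 131 × 3/16 = 24.5625
  yellow: 131 × 4/16 = 32.75
χ² = Σ (O − E)² / E
  black: (75 − 73.6875)² / 73.6875 = 0.0234
  chocolate: (23 − 24.5625)² / 24.5625 = 0.0994
  yellow: (33 − 32.75)² / 32.75 = 0.0019
χ² = 0.0234 + 0.0994 + 0.0019 = 0.1247 ≈ 0.125
Degrees of freedom = 3 − 1 = 2; critical value at α = 0.05 is 5.991.
Since 0.125 < 5.991, we fail to reject the null hypothesis — the data are consistent with the 9:3:4 ratio.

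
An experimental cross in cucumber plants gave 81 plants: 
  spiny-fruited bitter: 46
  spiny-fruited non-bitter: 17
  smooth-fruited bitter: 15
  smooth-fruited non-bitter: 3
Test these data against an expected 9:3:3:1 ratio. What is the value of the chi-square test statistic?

1.063

Expected counts for N = 81 under a 9:3:3:1 ratio (total parts = 16):
  spiny-fruited bitter: 81 × 9/16 = 45.5625
  spiny-fruited non-bitter: 81 × 3/16 = 15.1875
  smooth-fruited bitter: 81 × 3/16 = 15.1875
  smooth-fruited non-bitter: 81 × 1/16 = 5.0625
χ² = Σ (O − E)² / E
  spiny-fruited bitter: (46 − 45.5625)² / 45.5625 = 0.0042
  spiny-fruited non-bitter: (17 − 15.1875)² / 15.1875 = 0.2163
  smooth-fruited bitter: (15 − 15.1875)² / 15.1875 = 0.0023
  smooth-fruited non-bitter: (3 − 5.0625)² / 5.0625 = 0.8403
χ² = 0.0042 + 0.2163 + 0.0023 + 0.8403 = 1.0631 ≈ 1.063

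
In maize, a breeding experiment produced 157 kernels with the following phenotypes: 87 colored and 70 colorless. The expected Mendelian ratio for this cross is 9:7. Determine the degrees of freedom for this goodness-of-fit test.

A goodness-of-fit test with 2 phenotype classes has df = 2 − 1 = 1.

1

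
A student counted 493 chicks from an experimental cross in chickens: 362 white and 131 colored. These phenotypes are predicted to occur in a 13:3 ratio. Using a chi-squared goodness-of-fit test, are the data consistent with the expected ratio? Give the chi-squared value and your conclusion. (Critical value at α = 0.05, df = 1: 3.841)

Expected counts for N = 493 under a 13:3 ratio (total parts = 16):
  white: 493 × 13/16 = 400.5625
  colored: 493 × 3/16 = 92.4375
χ² = Σ (O − E)² / E
  white: (362 − 400.5625)² / 400.5625 = 3.7124
  colored: (131 − 92.4375)² / 92.4375 = 16.0873
χ² = 3.7124 + 16.0873 = 19.7997 ≈ 19.800
Degrees of freedom = 2 − 1 = 1; critical value at α = 0.05 is 3.841.
Since 19.800 > 3.841, we reject the null hypothesis — the data do not fit the 13:3 ratio.

19.800; not consistent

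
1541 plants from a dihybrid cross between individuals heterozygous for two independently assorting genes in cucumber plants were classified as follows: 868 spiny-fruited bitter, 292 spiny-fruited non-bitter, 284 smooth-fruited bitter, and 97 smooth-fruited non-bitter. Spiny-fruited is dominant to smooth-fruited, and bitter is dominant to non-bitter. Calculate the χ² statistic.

A dihybrid F₂ with independent assortment and complete dominance at both loci gives a 9:3:3:1 phenotypic ratio.
The 9:3:3:1 ratio has 16 parts, so with N = 1541 the expected counts are:
  spiny-fruited bitter: 1541 × 9/16 = 866.8125
  spiny-fruited non-bitter: 1541 × 3/16 = 288.9375
  smooth-fruited bitter: 1541 × 3/16 = 288.9375
  smooth-fruited non-bitter: 1541 × 1/16 = 96.3125
χ² = Σ (O − E)² / E
  spiny-fruited bitter: (868 − 866.8125)² / 866.8125 = 0.0016
  spiny-fruited non-bitter: (292 − 288.9375)² / 288.9375 = 0.0325
  smooth-fruited bitter: (284 − 288.9375)² / 288.9375 = 0.0844
  smooth-fruited non-bitter: (97 − 96.3125)² / 96.3125 = 0.0049
χ² = 0.0016 + 0.0325 + 0.0844 + 0.0049 = 0.1234 ≈ 0.123

0.123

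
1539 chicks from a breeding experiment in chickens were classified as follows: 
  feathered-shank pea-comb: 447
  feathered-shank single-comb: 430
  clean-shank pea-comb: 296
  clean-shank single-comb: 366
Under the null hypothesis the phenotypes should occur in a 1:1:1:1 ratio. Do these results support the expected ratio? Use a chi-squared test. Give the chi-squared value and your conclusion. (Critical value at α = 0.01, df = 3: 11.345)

36.779; not consistent

Under the 1:1:1:1 hypothesis (Σ ratio = 4, N = 1539):
  feathered-shank pea-comb: 1539 × 1/4 = 384.75
  feathered-shank single-comb: 1539 × 1/4 = 384.75
  clean-shank pea-comb: 1539 × 1/4 = 384.75
  clean-shank single-comb: 1539 × 1/4 = 384.75
χ² = Σ (O − E)² / E
  feathered-shank pea-comb: (447 − 384.75)² / 384.75 = 10.0716
  feathered-shank single-comb: (430 − 384.75)² / 384.75 = 5.3218
  clean-shank pea-comb: (296 − 384.75)² / 384.75 = 20.4719
  clean-shank single-comb: (366 − 384.75)² / 384.75 = 0.9137
χ² = 10.0716 + 5.3218 + 20.4719 + 0.9137 = 36.779
Degrees of freedom = 4 − 1 = 3; critical value at α = 0.01 is 11.345.
Since 36.779 > 11.345, we reject the null hypothesis — the data do not fit the 1:1:1:1 ratio.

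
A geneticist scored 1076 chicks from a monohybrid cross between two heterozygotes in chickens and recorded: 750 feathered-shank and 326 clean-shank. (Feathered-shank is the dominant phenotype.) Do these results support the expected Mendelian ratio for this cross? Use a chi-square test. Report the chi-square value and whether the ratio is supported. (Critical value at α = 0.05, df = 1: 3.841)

For a monohybrid cross between heterozygotes with complete dominance, the expected phenotypic ratio is 3:1.
Total ratio parts = 4. Expected numbers out of 1076:
  feathered-shank: 1076 × 3/4 = 807
  clean-shank: 1076 × 1/4 = 269
χ² = Σ (O − E)² / E
  feathered-shank: (750 − 807)² / 807 = 4.0260
  clean-shank: (326 − 269)² / 269 = 12.0781
χ² = 4.0260 + 12.0781 = 16.1041 ≈ 16.104
Degrees of freedom = 2 − 1 = 1; critical value at α = 0.05 is 3.841.
Since 16.104 > 3.841, we reject the null hypothesis — the data do not fit the 3:1 ratio.

16.104; not consistent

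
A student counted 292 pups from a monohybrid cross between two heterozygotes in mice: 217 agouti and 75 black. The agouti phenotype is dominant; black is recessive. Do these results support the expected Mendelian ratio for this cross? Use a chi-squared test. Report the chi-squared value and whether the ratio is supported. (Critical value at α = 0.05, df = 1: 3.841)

For a monohybrid cross between heterozygotes with complete dominance, the expected phenotypic ratio is 3:1.
Expected counts for N = 292 under a 3:1 ratio (total parts = 4):
  agouti: 292 × 3/4 = 219
  black: 292 × 1/4 = 73
χ² = Σ (O − E)² / E
  agouti: (217 − 219)² / 219 = 0.0183
  black: (75 − 73)² / 73 = 0.0548
χ² = 0.0183 + 0.0548 = 0.0731 ≈ 0.073
Degrees of freedom = 2 − 1 = 1; critical value at α = 0.05 is 3.841.
Since 0.073 < 3.841, we fail to reject the null hypothesis — the data are consistent with the 3:1 ratio.

0.073; consistent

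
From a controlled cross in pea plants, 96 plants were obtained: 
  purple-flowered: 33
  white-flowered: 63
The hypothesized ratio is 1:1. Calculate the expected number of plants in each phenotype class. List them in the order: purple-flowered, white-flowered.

48, 48

Expected counts for N = 96 under a 1:1 ratio (total parts = 2):
  purple-flowered: 96 × 1/2 = 48
  white-flowered: 96 × 1/2 = 48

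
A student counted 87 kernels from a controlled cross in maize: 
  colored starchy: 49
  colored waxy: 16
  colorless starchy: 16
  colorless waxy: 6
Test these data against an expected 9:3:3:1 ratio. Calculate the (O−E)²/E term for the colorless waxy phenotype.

Expected counts for N = 87 under a 9:3:3:1 ratio (total parts = 16):
  colored starchy: 87 × 9/16 = 48.9375
  colored waxy: 87 × 3/16 = 16.3125
  colorless starchy: 87 × 3/16 = 16.3125
  colorless waxy: 87 × 1/16 = 5.4375
Contribution of colorless waxy: (6 − 5.4375)² / 5.4375 = 0.0582

0.058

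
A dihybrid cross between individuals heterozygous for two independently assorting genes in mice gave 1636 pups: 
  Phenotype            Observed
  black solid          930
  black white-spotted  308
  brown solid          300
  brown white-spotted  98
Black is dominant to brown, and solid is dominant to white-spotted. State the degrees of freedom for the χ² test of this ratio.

A dihybrid F₂ with independent assortment and complete dominance at both loci gives a 9:3:3:1 phenotypic ratio.
A goodness-of-fit test with 4 phenotype classes has df = 4 − 1 = 3.

3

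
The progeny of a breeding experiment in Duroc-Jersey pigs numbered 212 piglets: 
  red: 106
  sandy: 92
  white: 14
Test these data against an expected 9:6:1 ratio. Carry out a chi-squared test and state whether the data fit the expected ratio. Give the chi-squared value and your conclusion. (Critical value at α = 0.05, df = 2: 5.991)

3.480; consistent

Under the 9:6:1 hypothesis (Σ ratio = 16, N = 212):
  red: 212 × 9/16 = 119.25
  sandy: 212 × 6/16 = 79.5
  white: 212 × 1/16 = 13.25
χ² = Σ (O − E)² / E
  red: (106 − 119.25)² / 119.25 = 1.4722
  sandy: (92 − 79.5)² / 79.5 = 1.9654
  white: (14 − 13.25)² / 13.25 = 0.0425
χ² = 1.4722 + 1.9654 + 0.0425 = 3.4801 ≈ 3.480
Degrees of freedom = 3 − 1 = 2; critical value at α = 0.05 is 5.991.
Since 3.480 < 5.991, we fail to reject the null hypothesis — the data are consistent with the 9:6:1 ratio.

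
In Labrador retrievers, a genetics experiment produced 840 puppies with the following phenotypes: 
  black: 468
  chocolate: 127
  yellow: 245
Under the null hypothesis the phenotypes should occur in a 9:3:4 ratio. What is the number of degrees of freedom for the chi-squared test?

2

A goodness-of-fit test with 3 phenotype classes has df = 3 − 1 = 2.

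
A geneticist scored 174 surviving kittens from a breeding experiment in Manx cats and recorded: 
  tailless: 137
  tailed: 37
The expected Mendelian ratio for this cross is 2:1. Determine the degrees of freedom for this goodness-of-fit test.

A goodness-of-fit test with 2 phenotype classes has df = 2 − 1 = 1.

1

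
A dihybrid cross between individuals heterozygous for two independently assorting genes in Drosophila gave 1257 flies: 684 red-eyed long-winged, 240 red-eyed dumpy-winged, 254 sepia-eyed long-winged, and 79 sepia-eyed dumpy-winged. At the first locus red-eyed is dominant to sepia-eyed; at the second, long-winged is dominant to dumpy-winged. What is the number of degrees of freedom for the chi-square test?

3

A dihybrid F₂ with independent assortment and complete dominance at both loci gives a 9:3:3:1 phenotypic ratio.
A goodness-of-fit test with 4 phenotype classes has df = 4 − 1 = 3.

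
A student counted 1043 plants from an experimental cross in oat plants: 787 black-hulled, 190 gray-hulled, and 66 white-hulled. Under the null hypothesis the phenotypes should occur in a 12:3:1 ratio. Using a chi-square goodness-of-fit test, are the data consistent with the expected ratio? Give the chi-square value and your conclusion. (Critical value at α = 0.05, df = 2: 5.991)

Under the 12:3:1 hypothesis (Σ ratio = 16, N = 1043):
  black-hulled: 1043 × 12/16 = 782.25
  gray-hulled: 1043 × 3/16 = 195.5625
  white-hulled: 1043 × 1/16 = 65.1875
χ² = Σ (O − E)² / E
  black-hulled: (787 − 782.25)² / 782.25 = 0.0288
  gray-hulled: (190 − 195.5625)² / 195.5625 = 0.1582
  white-hulled: (66 − 65.1875)² / 65.1875 = 0.0101
χ² = 0.0288 + 0.1582 + 0.0101 = 0.1971 ≈ 0.197
Degrees of freedom = 3 − 1 = 2; critical value at α = 0.05 is 5.991.
Since 0.197 < 5.991, we fail to reject the null hypothesis — the data are consistent with the 12:3:1 ratio.

0.197; consistent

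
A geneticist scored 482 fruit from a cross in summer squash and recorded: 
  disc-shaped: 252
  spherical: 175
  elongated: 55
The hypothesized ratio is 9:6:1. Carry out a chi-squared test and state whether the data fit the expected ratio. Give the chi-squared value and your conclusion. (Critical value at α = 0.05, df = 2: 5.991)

22.072; not consistent

Expected counts for N = 482 under a 9:6:1 ratio (total parts = 16):
  disc-shaped: 482 × 9/16 = 271.125
  spherical: 482 × 6/16 = 180.75
  elongated: 482 × 1/16 = 30.125
χ² = Σ (O − E)² / E
  disc-shaped: (252 − 271.125)² / 271.125 = 1.3491
  spherical: (175 − 180.75)² / 180.75 = 0.1829
  elongated: (55 − 30.125)² / 30.125 = 20.5399
χ² = 1.3491 + 0.1829 + 20.5399 = 22.0719 ≈ 22.072
Degrees of freedom = 3 − 1 = 2; critical value at α = 0.05 is 5.991.
Since 22.072 > 5.991, we reject the null hypothesis — the data do not fit the 9:6:1 ratio.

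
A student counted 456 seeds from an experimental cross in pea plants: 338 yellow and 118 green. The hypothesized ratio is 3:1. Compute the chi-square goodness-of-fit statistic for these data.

Expected counts for N = 456 under a 3:1 ratio (total parts = 4):
  yellow: 456 × 3/4 = 342
  green: 456 × 1/4 = 114
χ² = Σ (O − E)² / E
  yellow: (338 − 342)² / 342 = 0.0468
  green: (118 − 114)² / 114 = 0.1404
χ² = 0.0468 + 0.1404 = 0.1872 ≈ 0.187

0.187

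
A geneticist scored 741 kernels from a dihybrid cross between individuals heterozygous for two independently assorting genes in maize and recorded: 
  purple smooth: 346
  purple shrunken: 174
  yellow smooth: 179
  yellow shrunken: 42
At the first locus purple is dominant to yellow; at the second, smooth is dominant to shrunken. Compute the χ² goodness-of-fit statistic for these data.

32.832

A dihybrid F₂ with independent assortment and complete dominance at both loci gives a 9:3:3:1 phenotypic ratio.
Expected counts for N = 741 under a 9:3:3:1 ratio (total parts = 16):
  purple smooth: 741 × 9/16 = 416.8125
  purple shrunken: 741 × 3/16 = 138.9375
  yellow smooth: 741 × 3/16 = 138.9375
  yellow shrunken: 741 × 1/16 = 46.3125
χ² = Σ (O − E)² / E
  purple smooth: (346 − 416.8125)² / 416.8125 = 12.0304
  purple shrunken: (174 − 138.9375)² / 138.9375 = 8.8484
  yellow smooth: (179 − 138.9375)² / 138.9375 = 11.5520
  yellow shrunken: (42 − 46.3125)² / 46.3125 = 0.4016
χ² = 12.0304 + 8.8484 + 11.5520 + 0.4016 = 32.8324 ≈ 32.832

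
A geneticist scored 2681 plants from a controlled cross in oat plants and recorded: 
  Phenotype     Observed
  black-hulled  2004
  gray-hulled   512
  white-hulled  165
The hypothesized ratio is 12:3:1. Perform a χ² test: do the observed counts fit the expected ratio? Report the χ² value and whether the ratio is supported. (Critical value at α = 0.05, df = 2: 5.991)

Total ratio parts = 16. Expected numbers out of 2681:
  black-hulled: 2681 × 12/16 = 2010.75
  gray-hulled: 2681 × 3/16 = 502.6875
  white-hulled: 2681 × 1/16 = 167.5625
χ² = Σ (O − E)² / E
  black-hulled: (2004 − 2010.75)² / 2010.75 = 0.0227
  gray-hulled: (512 − 502.6875)² / 502.6875 = 0.1725
  white-hulled: (165 − 167.5625)² / 167.5625 = 0.0392
χ² = 0.0227 + 0.1725 + 0.0392 = 0.2344 ≈ 0.234
Degrees of freedom = 3 − 1 = 2; critical value at α = 0.05 is 5.991.
Since 0.234 < 5.991, we fail to reject the null hypothesis — the data are consistent with the 12:3:1 ratio.

0.234; consistent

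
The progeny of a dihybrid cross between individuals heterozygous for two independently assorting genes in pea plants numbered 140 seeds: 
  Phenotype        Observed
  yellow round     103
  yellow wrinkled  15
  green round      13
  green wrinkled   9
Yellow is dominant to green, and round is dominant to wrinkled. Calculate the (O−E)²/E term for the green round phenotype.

6.688

A dihybrid F₂ with independent assortment and complete dominance at both loci gives a 9:3:3:1 phenotypic ratio.
The 9:3:3:1 ratio has 16 parts, so with N = 140 the expected counts are:
  yellow round: 140 × 9/16 = 78.75
  yellow wrinkled: 140 × 3/16 = 26.25
  green round: 140 × 3/16 = 26.25
  green wrinkled: 140 × 1/16 = 8.75
Contribution of green round: (13 − 26.25)² / 26.25 = 6.6881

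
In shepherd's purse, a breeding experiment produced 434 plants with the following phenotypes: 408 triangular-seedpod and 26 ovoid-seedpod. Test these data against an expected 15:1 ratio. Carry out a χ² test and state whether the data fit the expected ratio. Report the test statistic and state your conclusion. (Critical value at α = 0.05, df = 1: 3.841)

0.050; consistent

Expected counts for N = 434 under a 15:1 ratio (total parts = 16):
  triangular-seedpod: 434 × 15/16 = 406.875
  ovoid-seedpod: 434 × 1/16 = 27.125
χ² = Σ (O − E)² / E
  triangular-seedpod: (408 − 406.875)² / 406.875 = 0.0031
  ovoid-seedpod: (26 − 27.125)² / 27.125 = 0.0467
χ² = 0.0031 + 0.0467 = 0.0498 ≈ 0.050
Degrees of freedom = 2 − 1 = 1; critical value at α = 0.05 is 3.841.
Since 0.050 < 3.841, we fail to reject the null hypothesis — the data are consistent with the 15:1 ratio.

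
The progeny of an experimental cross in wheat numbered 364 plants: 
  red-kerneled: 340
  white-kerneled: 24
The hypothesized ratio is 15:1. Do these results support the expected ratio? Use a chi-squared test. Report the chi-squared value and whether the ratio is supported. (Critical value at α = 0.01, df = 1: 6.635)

0.073; consistent

Expected counts for N = 364 under a 15:1 ratio (total parts = 16):
  red-kerneled: 364 × 15/16 = 341.25
  white-kerneled: 364 × 1/16 = 22.75
χ² = Σ (O − E)² / E
  red-kerneled: (340 − 341.25)² / 341.25 = 0.0046
  white-kerneled: (24 − 22.75)² / 22.75 = 0.0687
χ² = 0.0046 + 0.0687 = 0.0733 ≈ 0.073
Degrees of freedom = 2 − 1 = 1; critical value at α = 0.01 is 6.635.
Since 0.073 < 6.635, we fail to reject the null hypothesis — the data are consistent with the 15:1 ratio.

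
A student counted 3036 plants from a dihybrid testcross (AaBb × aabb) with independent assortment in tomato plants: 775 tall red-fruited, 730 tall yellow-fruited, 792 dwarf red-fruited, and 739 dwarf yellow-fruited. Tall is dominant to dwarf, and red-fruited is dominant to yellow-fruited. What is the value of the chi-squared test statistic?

A dihybrid testcross with independent assortment gives a 1:1:1:1 ratio.
The 1:1:1:1 ratio has 4 parts, so with N = 3036 the expected counts are:
  tall red-fruited: 3036 × 1/4 = 759
  tall yellow-fruited: 3036 × 1/4 = 759
  dwarf red-fruited: 3036 × 1/4 = 759
  dwarf yellow-fruited: 3036 × 1/4 = 759
χ² = Σ (O − E)² / E
  tall red-fruited: (775 − 759)² / 759 = 0.3373
  tall yellow-fruited: (730 − 759)² / 759 = 1.1080
  dwarf red-fruited: (792 − 759)² / 759 = 1.4348
  dwarf yellow-fruited: (739 − 759)² / 759 = 0.5270
χ² = 0.3373 + 1.1080 + 1.4348 + 0.5270 = 3.4071 ≈ 3.407

3.407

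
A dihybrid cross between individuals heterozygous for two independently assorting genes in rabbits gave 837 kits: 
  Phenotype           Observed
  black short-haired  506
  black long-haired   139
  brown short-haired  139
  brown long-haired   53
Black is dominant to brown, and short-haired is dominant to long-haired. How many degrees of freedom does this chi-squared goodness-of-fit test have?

A dihybrid F₂ with independent assortment and complete dominance at both loci gives a 9:3:3:1 phenotypic ratio.
A goodness-of-fit test with 4 phenotype classes has df = 4 − 1 = 3.

3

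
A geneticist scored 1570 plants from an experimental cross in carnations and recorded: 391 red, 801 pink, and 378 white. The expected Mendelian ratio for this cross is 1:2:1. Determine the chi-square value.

The 1:2:1 ratio has 4 parts, so with N = 1570 the expected counts are:
  red: 1570 × 1/4 = 392.5
  pink: 1570 × 2/4 = 785
  white: 1570 × 1/4 = 392.5
χ² = Σ (O − E)² / E
  red: (391 − 392.5)² / 392.5 = 0.0057
  pink: (801 − 785)² / 785 = 0.3261
  white: (378 − 392.5)² / 392.5 = 0.5357
χ² = 0.0057 + 0.3261 + 0.5357 = 0.8675 ≈ 0.868

0.868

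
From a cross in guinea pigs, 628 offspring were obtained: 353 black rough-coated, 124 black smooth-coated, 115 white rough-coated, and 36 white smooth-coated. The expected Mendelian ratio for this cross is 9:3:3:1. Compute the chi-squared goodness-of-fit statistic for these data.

0.665

Total ratio parts = 16. Expected numbers out of 628:
  black rough-coated: 628 × 9/16 = 353.25
  black smooth-coated: 628 × 3/16 = 117.75
  white rough-coated: 628 × 3/16 = 117.75
  white smooth-coated: 628 × 1/16 = 39.25
χ² = Σ (O − E)² / E
  black rough-coated: (353 − 353.25)² / 353.25 = 0.0002
  black smooth-coated: (124 − 117.75)² / 117.75 = 0.3317
  white rough-coated: (115 − 117.75)² / 117.75 = 0.0642
  white smooth-coated: (36 − 39.25)² / 39.25 = 0.2691
χ² = 0.0002 + 0.3317 + 0.0642 + 0.2691 = 0.6652 ≈ 0.665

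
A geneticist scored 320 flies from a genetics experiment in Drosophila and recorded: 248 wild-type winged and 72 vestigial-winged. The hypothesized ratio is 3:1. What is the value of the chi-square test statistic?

Total ratio parts = 4. Expected numbers out of 320:
  wild-type winged: 320 × 3/4 = 240
  vestigial-winged: 320 × 1/4 = 80
χ² = Σ (O − E)² / E
  wild-type winged: (248 − 240)² / 240 = 0.2667
  vestigial-winged: (72 − 80)² / 80 = 0.8000
χ² = 0.2667 + 0.8000 = 1.0667 ≈ 1.067

1.067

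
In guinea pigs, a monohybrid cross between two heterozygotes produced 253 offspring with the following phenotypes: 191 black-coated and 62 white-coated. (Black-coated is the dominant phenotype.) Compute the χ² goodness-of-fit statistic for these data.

For a monohybrid cross between heterozygotes with complete dominance, the expected phenotypic ratio is 3:1.
The 3:1 ratio has 4 parts, so with N = 253 the expected counts are:
  black-coated: 253 × 3/4 = 189.75
  white-coated: 253 × 1/4 = 63.25
χ² = Σ (O − E)² / E
  black-coated: (191 − 189.75)² / 189.75 = 0.0082
  white-coated: (62 − 63.25)² / 63.25 = 0.0247
χ² = 0.0082 + 0.0247 = 0.0329 ≈ 0.033

0.033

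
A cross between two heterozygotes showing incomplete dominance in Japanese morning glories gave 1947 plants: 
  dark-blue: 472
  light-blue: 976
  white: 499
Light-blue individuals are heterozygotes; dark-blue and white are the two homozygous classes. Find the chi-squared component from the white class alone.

0.308

With incomplete dominance, a heterozygote × heterozygote cross gives a 1:2:1 phenotypic ratio.
The 1:2:1 ratio has 4 parts, so with N = 1947 the expected counts are:
  dark-blue: 1947 × 1/4 = 486.75
  light-blue: 1947 × 2/4 = 973.5
  white: 1947 × 1/4 = 486.75
Contribution of white: (499 − 486.75)² / 486.75 = 0.3083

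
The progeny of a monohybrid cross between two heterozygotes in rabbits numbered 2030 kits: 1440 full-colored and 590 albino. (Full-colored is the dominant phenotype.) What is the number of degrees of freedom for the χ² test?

For a monohybrid cross between heterozygotes with complete dominance, the expected phenotypic ratio is 3:1.
A goodness-of-fit test with 2 phenotype classes has df = 2 − 1 = 1.

1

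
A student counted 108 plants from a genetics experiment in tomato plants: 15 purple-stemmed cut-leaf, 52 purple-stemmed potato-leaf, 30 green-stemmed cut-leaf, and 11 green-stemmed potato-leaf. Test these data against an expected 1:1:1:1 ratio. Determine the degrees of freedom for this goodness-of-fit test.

3

A goodness-of-fit test with 4 phenotype classes has df = 4 − 1 = 3.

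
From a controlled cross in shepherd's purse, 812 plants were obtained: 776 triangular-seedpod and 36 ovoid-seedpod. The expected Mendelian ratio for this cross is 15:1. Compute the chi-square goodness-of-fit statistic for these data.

4.573

Expected counts for N = 812 under a 15:1 ratio (total parts = 16):
  triangular-seedpod: 812 × 15/16 = 761.25
  ovoid-seedpod: 812 × 1/16 = 50.75
χ² = Σ (O − E)² / E
  triangular-seedpod: (776 − 761.25)² / 761.25 = 0.2858
  ovoid-seedpod: (36 − 50.75)² / 50.75 = 4.2869
χ² = 0.2858 + 4.2869 = 4.5727 ≈ 4.573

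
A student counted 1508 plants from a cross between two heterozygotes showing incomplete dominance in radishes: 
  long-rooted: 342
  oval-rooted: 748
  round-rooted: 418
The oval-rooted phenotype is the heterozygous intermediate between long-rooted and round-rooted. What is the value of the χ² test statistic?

7.756

With incomplete dominance, a heterozygote × heterozygote cross gives a 1:2:1 phenotypic ratio.
The 1:2:1 ratio has 4 parts, so with N = 1508 the expected counts are:
  long-rooted: 1508 × 1/4 = 377
  oval-rooted: 1508 × 2/4 = 754
  round-rooted: 1508 × 1/4 = 377
χ² = Σ (O − E)² / E
  long-rooted: (342 − 377)² / 377 = 3.2493
  oval-rooted: (748 − 754)² / 754 = 0.0477
  round-rooted: (418 − 377)² / 377 = 4.4589
χ² = 3.2493 + 0.0477 + 4.4589 = 7.7559 ≈ 7.756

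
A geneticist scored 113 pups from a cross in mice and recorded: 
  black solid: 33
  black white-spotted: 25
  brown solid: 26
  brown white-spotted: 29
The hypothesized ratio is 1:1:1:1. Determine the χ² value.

1.372

Under the 1:1:1:1 hypothesis (Σ ratio = 4, N = 113):
  black solid: 113 × 1/4 = 28.25
  black white-spotted: 113 × 1/4 = 28.25
  brown solid: 113 × 1/4 = 28.25
  brown white-spotted: 113 × 1/4 = 28.25
χ² = Σ (O − E)² / E
  black solid: (33 − 28.25)² / 28.25 = 0.7987
  black white-spotted: (25 − 28.25)² / 28.25 = 0.3739
  brown solid: (26 − 28.25)² / 28.25 = 0.1792
  brown white-spotted: (29 − 28.25)² / 28.25 = 0.0199
χ² = 0.7987 + 0.3739 + 0.1792 + 0.0199 = 1.3717 ≈ 1.372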